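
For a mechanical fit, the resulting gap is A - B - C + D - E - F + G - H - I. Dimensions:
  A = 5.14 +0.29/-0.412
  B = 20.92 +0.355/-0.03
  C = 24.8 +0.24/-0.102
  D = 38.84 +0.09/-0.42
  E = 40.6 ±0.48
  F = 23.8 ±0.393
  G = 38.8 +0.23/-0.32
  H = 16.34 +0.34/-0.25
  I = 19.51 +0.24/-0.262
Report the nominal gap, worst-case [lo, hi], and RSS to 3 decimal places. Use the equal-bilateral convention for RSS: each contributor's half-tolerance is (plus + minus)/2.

Stack each dimension's contribution:
  +A: nom +5.140 → Σnom=5.140; wc +0.290/-0.412 → slack +0.290/-0.412; half-tol=0.351, Σhalf²=0.123201
  -B: nom -20.920 → Σnom=-15.780; wc +0.030/-0.355 → slack +0.320/-0.767; half-tol=0.193, Σhalf²=0.160257
  -C: nom -24.800 → Σnom=-40.580; wc +0.102/-0.240 → slack +0.422/-1.007; half-tol=0.171, Σhalf²=0.189498
  +D: nom +38.840 → Σnom=-1.740; wc +0.090/-0.420 → slack +0.512/-1.427; half-tol=0.255, Σhalf²=0.254523
  -E: nom -40.600 → Σnom=-42.340; wc +0.480/-0.480 → slack +0.992/-1.907; half-tol=0.480, Σhalf²=0.484923
  -F: nom -23.800 → Σnom=-66.140; wc +0.393/-0.393 → slack +1.385/-2.300; half-tol=0.393, Σhalf²=0.639372
  +G: nom +38.800 → Σnom=-27.340; wc +0.230/-0.320 → slack +1.615/-2.620; half-tol=0.275, Σhalf²=0.714997
  -H: nom -16.340 → Σnom=-43.680; wc +0.250/-0.340 → slack +1.865/-2.960; half-tol=0.295, Σhalf²=0.802022
  -I: nom -19.510 → Σnom=-63.190; wc +0.262/-0.240 → slack +2.127/-3.200; half-tol=0.251, Σhalf²=0.865023
Nominal = -63.190. Worst-case = [-63.190 - 3.200, -63.190 + 2.127] = [-66.390, -61.063]. RSS = √0.865023 = 0.930.

nominal=-63.190 wc=[-66.390,-61.063] rss=0.930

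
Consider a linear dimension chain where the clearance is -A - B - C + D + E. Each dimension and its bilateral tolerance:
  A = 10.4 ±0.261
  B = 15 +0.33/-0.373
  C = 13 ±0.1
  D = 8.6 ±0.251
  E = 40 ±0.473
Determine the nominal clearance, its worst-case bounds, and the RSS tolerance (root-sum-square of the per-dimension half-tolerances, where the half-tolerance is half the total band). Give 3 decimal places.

nominal=10.200 wc=[8.785,11.658] rss=0.699

Stack each dimension's contribution:
  -A: nom -10.400 → Σnom=-10.400; wc +0.261/-0.261 → slack +0.261/-0.261; half-tol=0.261, Σhalf²=0.068121
  -B: nom -15.000 → Σnom=-25.400; wc +0.373/-0.330 → slack +0.634/-0.591; half-tol=0.352, Σhalf²=0.191673
  -C: nom -13.000 → Σnom=-38.400; wc +0.100/-0.100 → slack +0.734/-0.691; half-tol=0.100, Σhalf²=0.201673
  +D: nom +8.600 → Σnom=-29.800; wc +0.251/-0.251 → slack +0.985/-0.942; half-tol=0.251, Σhalf²=0.264674
  +E: nom +40.000 → Σnom=10.200; wc +0.473/-0.473 → slack +1.458/-1.415; half-tol=0.473, Σhalf²=0.488403
Nominal = 10.200. Worst-case = [10.200 - 1.415, 10.200 + 1.458] = [8.785, 11.658]. RSS = √0.488403 = 0.699.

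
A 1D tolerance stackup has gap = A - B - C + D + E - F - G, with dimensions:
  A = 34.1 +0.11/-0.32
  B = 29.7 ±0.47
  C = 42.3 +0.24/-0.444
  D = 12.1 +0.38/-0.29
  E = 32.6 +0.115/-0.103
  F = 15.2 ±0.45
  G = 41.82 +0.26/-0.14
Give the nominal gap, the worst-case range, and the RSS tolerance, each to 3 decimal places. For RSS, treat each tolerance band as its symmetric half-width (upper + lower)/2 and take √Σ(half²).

Stack each dimension's contribution:
  +A: nom +34.100 → Σnom=34.100; wc +0.110/-0.320 → slack +0.110/-0.320; half-tol=0.215, Σhalf²=0.046225
  -B: nom -29.700 → Σnom=4.400; wc +0.470/-0.470 → slack +0.580/-0.790; half-tol=0.470, Σhalf²=0.267125
  -C: nom -42.300 → Σnom=-37.900; wc +0.444/-0.240 → slack +1.024/-1.030; half-tol=0.342, Σhalf²=0.384089
  +D: nom +12.100 → Σnom=-25.800; wc +0.380/-0.290 → slack +1.404/-1.320; half-tol=0.335, Σhalf²=0.496314
  +E: nom +32.600 → Σnom=6.800; wc +0.115/-0.103 → slack +1.519/-1.423; half-tol=0.109, Σhalf²=0.508195
  -F: nom -15.200 → Σnom=-8.400; wc +0.450/-0.450 → slack +1.969/-1.873; half-tol=0.450, Σhalf²=0.710695
  -G: nom -41.820 → Σnom=-50.220; wc +0.140/-0.260 → slack +2.109/-2.133; half-tol=0.200, Σhalf²=0.750695
Nominal = -50.220. Worst-case = [-50.220 - 2.133, -50.220 + 2.109] = [-52.353, -48.111]. RSS = √0.750695 = 0.866.

nominal=-50.220 wc=[-52.353,-48.111] rss=0.866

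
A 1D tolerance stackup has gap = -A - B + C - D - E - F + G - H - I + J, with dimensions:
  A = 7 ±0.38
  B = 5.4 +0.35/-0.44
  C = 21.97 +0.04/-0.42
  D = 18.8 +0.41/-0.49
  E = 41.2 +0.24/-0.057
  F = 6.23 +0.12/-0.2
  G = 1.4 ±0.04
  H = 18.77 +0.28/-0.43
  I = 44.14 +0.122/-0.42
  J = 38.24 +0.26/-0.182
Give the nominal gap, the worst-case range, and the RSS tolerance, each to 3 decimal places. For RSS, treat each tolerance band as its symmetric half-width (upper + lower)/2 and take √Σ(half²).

Stack each dimension's contribution:
  -A: nom -7.000 → Σnom=-7.000; wc +0.380/-0.380 → slack +0.380/-0.380; half-tol=0.380, Σhalf²=0.144400
  -B: nom -5.400 → Σnom=-12.400; wc +0.440/-0.350 → slack +0.820/-0.730; half-tol=0.395, Σhalf²=0.300425
  +C: nom +21.970 → Σnom=9.570; wc +0.040/-0.420 → slack +0.860/-1.150; half-tol=0.230, Σhalf²=0.353325
  -D: nom -18.800 → Σnom=-9.230; wc +0.490/-0.410 → slack +1.350/-1.560; half-tol=0.450, Σhalf²=0.555825
  -E: nom -41.200 → Σnom=-50.430; wc +0.057/-0.240 → slack +1.407/-1.800; half-tol=0.148, Σhalf²=0.577877
  -F: nom -6.230 → Σnom=-56.660; wc +0.200/-0.120 → slack +1.607/-1.920; half-tol=0.160, Σhalf²=0.603477
  +G: nom +1.400 → Σnom=-55.260; wc +0.040/-0.040 → slack +1.647/-1.960; half-tol=0.040, Σhalf²=0.605077
  -H: nom -18.770 → Σnom=-74.030; wc +0.430/-0.280 → slack +2.077/-2.240; half-tol=0.355, Σhalf²=0.731102
  -I: nom -44.140 → Σnom=-118.170; wc +0.420/-0.122 → slack +2.497/-2.362; half-tol=0.271, Σhalf²=0.804543
  +J: nom +38.240 → Σnom=-79.930; wc +0.260/-0.182 → slack +2.757/-2.544; half-tol=0.221, Σhalf²=0.853384
Nominal = -79.930. Worst-case = [-79.930 - 2.544, -79.930 + 2.757] = [-82.474, -77.173]. RSS = √0.853384 = 0.924.

nominal=-79.930 wc=[-82.474,-77.173] rss=0.924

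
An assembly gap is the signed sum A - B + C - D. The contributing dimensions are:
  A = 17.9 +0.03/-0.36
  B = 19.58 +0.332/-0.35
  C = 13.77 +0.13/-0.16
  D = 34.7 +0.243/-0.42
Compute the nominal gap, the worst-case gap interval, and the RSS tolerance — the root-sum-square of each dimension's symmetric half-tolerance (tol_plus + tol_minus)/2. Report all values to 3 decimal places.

nominal=-22.610 wc=[-23.705,-21.680] rss=0.534

Stack each dimension's contribution:
  +A: nom +17.900 → Σnom=17.900; wc +0.030/-0.360 → slack +0.030/-0.360; half-tol=0.195, Σhalf²=0.038025
  -B: nom -19.580 → Σnom=-1.680; wc +0.350/-0.332 → slack +0.380/-0.692; half-tol=0.341, Σhalf²=0.154306
  +C: nom +13.770 → Σnom=12.090; wc +0.130/-0.160 → slack +0.510/-0.852; half-tol=0.145, Σhalf²=0.175331
  -D: nom -34.700 → Σnom=-22.610; wc +0.420/-0.243 → slack +0.930/-1.095; half-tol=0.332, Σhalf²=0.285223
Nominal = -22.610. Worst-case = [-22.610 - 1.095, -22.610 + 0.930] = [-23.705, -21.680]. RSS = √0.285223 = 0.534.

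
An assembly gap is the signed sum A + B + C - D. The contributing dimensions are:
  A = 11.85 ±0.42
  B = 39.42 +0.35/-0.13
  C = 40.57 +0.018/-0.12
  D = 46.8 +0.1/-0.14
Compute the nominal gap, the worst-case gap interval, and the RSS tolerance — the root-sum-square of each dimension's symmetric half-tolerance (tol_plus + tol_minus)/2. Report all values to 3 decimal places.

Stack each dimension's contribution:
  +A: nom +11.850 → Σnom=11.850; wc +0.420/-0.420 → slack +0.420/-0.420; half-tol=0.420, Σhalf²=0.176400
  +B: nom +39.420 → Σnom=51.270; wc +0.350/-0.130 → slack +0.770/-0.550; half-tol=0.240, Σhalf²=0.234000
  +C: nom +40.570 → Σnom=91.840; wc +0.018/-0.120 → slack +0.788/-0.670; half-tol=0.069, Σhalf²=0.238761
  -D: nom -46.800 → Σnom=45.040; wc +0.140/-0.100 → slack +0.928/-0.770; half-tol=0.120, Σhalf²=0.253161
Nominal = 45.040. Worst-case = [45.040 - 0.770, 45.040 + 0.928] = [44.270, 45.968]. RSS = √0.253161 = 0.503.

nominal=45.040 wc=[44.270,45.968] rss=0.503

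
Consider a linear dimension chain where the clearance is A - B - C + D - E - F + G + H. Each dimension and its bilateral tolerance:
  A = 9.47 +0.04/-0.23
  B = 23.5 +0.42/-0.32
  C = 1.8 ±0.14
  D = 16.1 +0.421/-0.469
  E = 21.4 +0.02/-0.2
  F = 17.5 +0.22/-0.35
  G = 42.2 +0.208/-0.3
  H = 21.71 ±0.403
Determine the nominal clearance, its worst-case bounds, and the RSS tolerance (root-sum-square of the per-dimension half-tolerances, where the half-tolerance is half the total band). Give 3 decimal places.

Stack each dimension's contribution:
  +A: nom +9.470 → Σnom=9.470; wc +0.040/-0.230 → slack +0.040/-0.230; half-tol=0.135, Σhalf²=0.018225
  -B: nom -23.500 → Σnom=-14.030; wc +0.320/-0.420 → slack +0.360/-0.650; half-tol=0.370, Σhalf²=0.155125
  -C: nom -1.800 → Σnom=-15.830; wc +0.140/-0.140 → slack +0.500/-0.790; half-tol=0.140, Σhalf²=0.174725
  +D: nom +16.100 → Σnom=0.270; wc +0.421/-0.469 → slack +0.921/-1.259; half-tol=0.445, Σhalf²=0.372750
  -E: nom -21.400 → Σnom=-21.130; wc +0.200/-0.020 → slack +1.121/-1.279; half-tol=0.110, Σhalf²=0.384850
  -F: nom -17.500 → Σnom=-38.630; wc +0.350/-0.220 → slack +1.471/-1.499; half-tol=0.285, Σhalf²=0.466075
  +G: nom +42.200 → Σnom=3.570; wc +0.208/-0.300 → slack +1.679/-1.799; half-tol=0.254, Σhalf²=0.530591
  +H: nom +21.710 → Σnom=25.280; wc +0.403/-0.403 → slack +2.082/-2.202; half-tol=0.403, Σhalf²=0.693000
Nominal = 25.280. Worst-case = [25.280 - 2.202, 25.280 + 2.082] = [23.078, 27.362]. RSS = √0.693000 = 0.832.

nominal=25.280 wc=[23.078,27.362] rss=0.832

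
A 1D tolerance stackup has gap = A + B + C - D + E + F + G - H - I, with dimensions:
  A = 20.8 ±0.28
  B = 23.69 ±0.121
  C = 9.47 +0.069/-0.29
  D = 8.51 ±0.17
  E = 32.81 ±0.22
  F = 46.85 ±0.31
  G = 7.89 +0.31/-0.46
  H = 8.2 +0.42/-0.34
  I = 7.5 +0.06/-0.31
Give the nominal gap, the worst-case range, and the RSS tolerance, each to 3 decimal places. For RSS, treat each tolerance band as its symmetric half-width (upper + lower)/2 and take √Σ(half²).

Stack each dimension's contribution:
  +A: nom +20.800 → Σnom=20.800; wc +0.280/-0.280 → slack +0.280/-0.280; half-tol=0.280, Σhalf²=0.078400
  +B: nom +23.690 → Σnom=44.490; wc +0.121/-0.121 → slack +0.401/-0.401; half-tol=0.121, Σhalf²=0.093041
  +C: nom +9.470 → Σnom=53.960; wc +0.069/-0.290 → slack +0.470/-0.691; half-tol=0.179, Σhalf²=0.125261
  -D: nom -8.510 → Σnom=45.450; wc +0.170/-0.170 → slack +0.640/-0.861; half-tol=0.170, Σhalf²=0.154161
  +E: nom +32.810 → Σnom=78.260; wc +0.220/-0.220 → slack +0.860/-1.081; half-tol=0.220, Σhalf²=0.202561
  +F: nom +46.850 → Σnom=125.110; wc +0.310/-0.310 → slack +1.170/-1.391; half-tol=0.310, Σhalf²=0.298661
  +G: nom +7.890 → Σnom=133.000; wc +0.310/-0.460 → slack +1.480/-1.851; half-tol=0.385, Σhalf²=0.446886
  -H: nom -8.200 → Σnom=124.800; wc +0.340/-0.420 → slack +1.820/-2.271; half-tol=0.380, Σhalf²=0.591286
  -I: nom -7.500 → Σnom=117.300; wc +0.310/-0.060 → slack +2.130/-2.331; half-tol=0.185, Σhalf²=0.625511
Nominal = 117.300. Worst-case = [117.300 - 2.331, 117.300 + 2.130] = [114.969, 119.430]. RSS = √0.625511 = 0.791.

nominal=117.300 wc=[114.969,119.430] rss=0.791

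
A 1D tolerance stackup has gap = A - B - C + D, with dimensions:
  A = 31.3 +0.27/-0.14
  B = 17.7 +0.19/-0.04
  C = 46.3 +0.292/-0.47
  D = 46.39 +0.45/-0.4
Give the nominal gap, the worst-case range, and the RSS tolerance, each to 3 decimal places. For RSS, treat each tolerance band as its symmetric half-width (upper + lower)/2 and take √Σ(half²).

Stack each dimension's contribution:
  +A: nom +31.300 → Σnom=31.300; wc +0.270/-0.140 → slack +0.270/-0.140; half-tol=0.205, Σhalf²=0.042025
  -B: nom -17.700 → Σnom=13.600; wc +0.040/-0.190 → slack +0.310/-0.330; half-tol=0.115, Σhalf²=0.055250
  -C: nom -46.300 → Σnom=-32.700; wc +0.470/-0.292 → slack +0.780/-0.622; half-tol=0.381, Σhalf²=0.200411
  +D: nom +46.390 → Σnom=13.690; wc +0.450/-0.400 → slack +1.230/-1.022; half-tol=0.425, Σhalf²=0.381036
Nominal = 13.690. Worst-case = [13.690 - 1.022, 13.690 + 1.230] = [12.668, 14.920]. RSS = √0.381036 = 0.617.

nominal=13.690 wc=[12.668,14.920] rss=0.617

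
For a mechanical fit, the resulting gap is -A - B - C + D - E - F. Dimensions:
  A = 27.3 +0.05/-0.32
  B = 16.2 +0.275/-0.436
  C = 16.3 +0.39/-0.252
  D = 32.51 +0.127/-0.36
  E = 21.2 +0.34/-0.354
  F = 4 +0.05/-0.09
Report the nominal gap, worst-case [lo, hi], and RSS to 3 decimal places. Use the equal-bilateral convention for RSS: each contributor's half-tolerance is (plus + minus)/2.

nominal=-52.490 wc=[-53.955,-50.911] rss=0.670

Stack each dimension's contribution:
  -A: nom -27.300 → Σnom=-27.300; wc +0.320/-0.050 → slack +0.320/-0.050; half-tol=0.185, Σhalf²=0.034225
  -B: nom -16.200 → Σnom=-43.500; wc +0.436/-0.275 → slack +0.756/-0.325; half-tol=0.356, Σhalf²=0.160605
  -C: nom -16.300 → Σnom=-59.800; wc +0.252/-0.390 → slack +1.008/-0.715; half-tol=0.321, Σhalf²=0.263646
  +D: nom +32.510 → Σnom=-27.290; wc +0.127/-0.360 → slack +1.135/-1.075; half-tol=0.243, Σhalf²=0.322939
  -E: nom -21.200 → Σnom=-48.490; wc +0.354/-0.340 → slack +1.489/-1.415; half-tol=0.347, Σhalf²=0.443348
  -F: nom -4.000 → Σnom=-52.490; wc +0.090/-0.050 → slack +1.579/-1.465; half-tol=0.070, Σhalf²=0.448248
Nominal = -52.490. Worst-case = [-52.490 - 1.465, -52.490 + 1.579] = [-53.955, -50.911]. RSS = √0.448248 = 0.670.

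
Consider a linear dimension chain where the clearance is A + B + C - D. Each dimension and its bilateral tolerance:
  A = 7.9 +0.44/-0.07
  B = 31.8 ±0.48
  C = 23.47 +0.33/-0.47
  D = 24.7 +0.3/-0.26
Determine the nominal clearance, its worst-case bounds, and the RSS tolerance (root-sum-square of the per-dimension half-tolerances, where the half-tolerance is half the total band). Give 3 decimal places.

Stack each dimension's contribution:
  +A: nom +7.900 → Σnom=7.900; wc +0.440/-0.070 → slack +0.440/-0.070; half-tol=0.255, Σhalf²=0.065025
  +B: nom +31.800 → Σnom=39.700; wc +0.480/-0.480 → slack +0.920/-0.550; half-tol=0.480, Σhalf²=0.295425
  +C: nom +23.470 → Σnom=63.170; wc +0.330/-0.470 → slack +1.250/-1.020; half-tol=0.400, Σhalf²=0.455425
  -D: nom -24.700 → Σnom=38.470; wc +0.260/-0.300 → slack +1.510/-1.320; half-tol=0.280, Σhalf²=0.533825
Nominal = 38.470. Worst-case = [38.470 - 1.320, 38.470 + 1.510] = [37.150, 39.980]. RSS = √0.533825 = 0.731.

nominal=38.470 wc=[37.150,39.980] rss=0.731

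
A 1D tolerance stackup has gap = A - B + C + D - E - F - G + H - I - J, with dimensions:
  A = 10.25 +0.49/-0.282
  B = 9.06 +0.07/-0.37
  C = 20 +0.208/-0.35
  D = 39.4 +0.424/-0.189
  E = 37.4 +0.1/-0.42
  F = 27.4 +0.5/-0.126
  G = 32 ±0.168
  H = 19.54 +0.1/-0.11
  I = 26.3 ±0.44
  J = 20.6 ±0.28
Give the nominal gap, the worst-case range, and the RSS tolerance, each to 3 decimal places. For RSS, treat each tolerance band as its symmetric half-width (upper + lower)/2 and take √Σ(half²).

Stack each dimension's contribution:
  +A: nom +10.250 → Σnom=10.250; wc +0.490/-0.282 → slack +0.490/-0.282; half-tol=0.386, Σhalf²=0.148996
  -B: nom -9.060 → Σnom=1.190; wc +0.370/-0.070 → slack +0.860/-0.352; half-tol=0.220, Σhalf²=0.197396
  +C: nom +20.000 → Σnom=21.190; wc +0.208/-0.350 → slack +1.068/-0.702; half-tol=0.279, Σhalf²=0.275237
  +D: nom +39.400 → Σnom=60.590; wc +0.424/-0.189 → slack +1.492/-0.891; half-tol=0.306, Σhalf²=0.369179
  -E: nom -37.400 → Σnom=23.190; wc +0.420/-0.100 → slack +1.912/-0.991; half-tol=0.260, Σhalf²=0.436779
  -F: nom -27.400 → Σnom=-4.210; wc +0.126/-0.500 → slack +2.038/-1.491; half-tol=0.313, Σhalf²=0.534748
  -G: nom -32.000 → Σnom=-36.210; wc +0.168/-0.168 → slack +2.206/-1.659; half-tol=0.168, Σhalf²=0.562972
  +H: nom +19.540 → Σnom=-16.670; wc +0.100/-0.110 → slack +2.306/-1.769; half-tol=0.105, Σhalf²=0.573997
  -I: nom -26.300 → Σnom=-42.970; wc +0.440/-0.440 → slack +2.746/-2.209; half-tol=0.440, Σhalf²=0.767597
  -J: nom -20.600 → Σnom=-63.570; wc +0.280/-0.280 → slack +3.026/-2.489; half-tol=0.280, Σhalf²=0.845997
Nominal = -63.570. Worst-case = [-63.570 - 2.489, -63.570 + 3.026] = [-66.059, -60.544]. RSS = √0.845997 = 0.920.

nominal=-63.570 wc=[-66.059,-60.544] rss=0.920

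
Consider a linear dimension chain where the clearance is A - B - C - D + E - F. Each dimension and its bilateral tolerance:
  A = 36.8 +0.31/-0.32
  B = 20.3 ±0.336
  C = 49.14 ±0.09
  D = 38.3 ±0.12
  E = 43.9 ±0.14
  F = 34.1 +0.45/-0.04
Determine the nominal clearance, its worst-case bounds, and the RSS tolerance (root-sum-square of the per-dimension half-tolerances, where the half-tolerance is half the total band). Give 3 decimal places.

Stack each dimension's contribution:
  +A: nom +36.800 → Σnom=36.800; wc +0.310/-0.320 → slack +0.310/-0.320; half-tol=0.315, Σhalf²=0.099225
  -B: nom -20.300 → Σnom=16.500; wc +0.336/-0.336 → slack +0.646/-0.656; half-tol=0.336, Σhalf²=0.212121
  -C: nom -49.140 → Σnom=-32.640; wc +0.090/-0.090 → slack +0.736/-0.746; half-tol=0.090, Σhalf²=0.220221
  -D: nom -38.300 → Σnom=-70.940; wc +0.120/-0.120 → slack +0.856/-0.866; half-tol=0.120, Σhalf²=0.234621
  +E: nom +43.900 → Σnom=-27.040; wc +0.140/-0.140 → slack +0.996/-1.006; half-tol=0.140, Σhalf²=0.254221
  -F: nom -34.100 → Σnom=-61.140; wc +0.040/-0.450 → slack +1.036/-1.456; half-tol=0.245, Σhalf²=0.314246
Nominal = -61.140. Worst-case = [-61.140 - 1.456, -61.140 + 1.036] = [-62.596, -60.104]. RSS = √0.314246 = 0.561.

nominal=-61.140 wc=[-62.596,-60.104] rss=0.561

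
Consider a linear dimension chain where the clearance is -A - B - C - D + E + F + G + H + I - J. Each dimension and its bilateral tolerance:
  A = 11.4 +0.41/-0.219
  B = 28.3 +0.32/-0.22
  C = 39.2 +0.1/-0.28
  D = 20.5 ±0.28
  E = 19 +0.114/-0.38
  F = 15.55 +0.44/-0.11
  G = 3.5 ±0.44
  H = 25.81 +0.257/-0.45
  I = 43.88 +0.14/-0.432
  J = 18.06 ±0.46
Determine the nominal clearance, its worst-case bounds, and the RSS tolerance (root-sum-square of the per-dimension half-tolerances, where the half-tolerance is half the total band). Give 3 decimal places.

Stack each dimension's contribution:
  -A: nom -11.400 → Σnom=-11.400; wc +0.219/-0.410 → slack +0.219/-0.410; half-tol=0.315, Σhalf²=0.098910
  -B: nom -28.300 → Σnom=-39.700; wc +0.220/-0.320 → slack +0.439/-0.730; half-tol=0.270, Σhalf²=0.171810
  -C: nom -39.200 → Σnom=-78.900; wc +0.280/-0.100 → slack +0.719/-0.830; half-tol=0.190, Σhalf²=0.207910
  -D: nom -20.500 → Σnom=-99.400; wc +0.280/-0.280 → slack +0.999/-1.110; half-tol=0.280, Σhalf²=0.286310
  +E: nom +19.000 → Σnom=-80.400; wc +0.114/-0.380 → slack +1.113/-1.490; half-tol=0.247, Σhalf²=0.347319
  +F: nom +15.550 → Σnom=-64.850; wc +0.440/-0.110 → slack +1.553/-1.600; half-tol=0.275, Σhalf²=0.422944
  +G: nom +3.500 → Σnom=-61.350; wc +0.440/-0.440 → slack +1.993/-2.040; half-tol=0.440, Σhalf²=0.616544
  +H: nom +25.810 → Σnom=-35.540; wc +0.257/-0.450 → slack +2.250/-2.490; half-tol=0.354, Σhalf²=0.741507
  +I: nom +43.880 → Σnom=8.340; wc +0.140/-0.432 → slack +2.390/-2.922; half-tol=0.286, Σhalf²=0.823303
  -J: nom -18.060 → Σnom=-9.720; wc +0.460/-0.460 → slack +2.850/-3.382; half-tol=0.460, Σhalf²=1.034903
Nominal = -9.720. Worst-case = [-9.720 - 3.382, -9.720 + 2.850] = [-13.102, -6.870]. RSS = √1.034903 = 1.017.

nominal=-9.720 wc=[-13.102,-6.870] rss=1.017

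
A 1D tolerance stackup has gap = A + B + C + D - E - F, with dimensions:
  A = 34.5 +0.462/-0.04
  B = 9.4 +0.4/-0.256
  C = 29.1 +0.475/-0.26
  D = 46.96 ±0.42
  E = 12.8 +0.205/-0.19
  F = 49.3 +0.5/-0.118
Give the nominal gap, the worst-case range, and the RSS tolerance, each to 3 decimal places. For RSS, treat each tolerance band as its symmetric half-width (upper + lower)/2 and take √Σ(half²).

Stack each dimension's contribution:
  +A: nom +34.500 → Σnom=34.500; wc +0.462/-0.040 → slack +0.462/-0.040; half-tol=0.251, Σhalf²=0.063001
  +B: nom +9.400 → Σnom=43.900; wc +0.400/-0.256 → slack +0.862/-0.296; half-tol=0.328, Σhalf²=0.170585
  +C: nom +29.100 → Σnom=73.000; wc +0.475/-0.260 → slack +1.337/-0.556; half-tol=0.367, Σhalf²=0.305641
  +D: nom +46.960 → Σnom=119.960; wc +0.420/-0.420 → slack +1.757/-0.976; half-tol=0.420, Σhalf²=0.482041
  -E: nom -12.800 → Σnom=107.160; wc +0.190/-0.205 → slack +1.947/-1.181; half-tol=0.198, Σhalf²=0.521047
  -F: nom -49.300 → Σnom=57.860; wc +0.118/-0.500 → slack +2.065/-1.681; half-tol=0.309, Σhalf²=0.616529
Nominal = 57.860. Worst-case = [57.860 - 1.681, 57.860 + 2.065] = [56.179, 59.925]. RSS = √0.616529 = 0.785.

nominal=57.860 wc=[56.179,59.925] rss=0.785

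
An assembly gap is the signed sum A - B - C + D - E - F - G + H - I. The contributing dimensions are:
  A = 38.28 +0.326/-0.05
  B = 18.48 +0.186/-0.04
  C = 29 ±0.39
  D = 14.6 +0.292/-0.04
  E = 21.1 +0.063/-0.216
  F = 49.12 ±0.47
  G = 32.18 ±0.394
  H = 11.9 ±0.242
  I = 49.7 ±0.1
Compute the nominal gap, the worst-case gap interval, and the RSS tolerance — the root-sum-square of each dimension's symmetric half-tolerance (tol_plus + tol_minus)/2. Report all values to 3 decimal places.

Stack each dimension's contribution:
  +A: nom +38.280 → Σnom=38.280; wc +0.326/-0.050 → slack +0.326/-0.050; half-tol=0.188, Σhalf²=0.035344
  -B: nom -18.480 → Σnom=19.800; wc +0.040/-0.186 → slack +0.366/-0.236; half-tol=0.113, Σhalf²=0.048113
  -C: nom -29.000 → Σnom=-9.200; wc +0.390/-0.390 → slack +0.756/-0.626; half-tol=0.390, Σhalf²=0.200213
  +D: nom +14.600 → Σnom=5.400; wc +0.292/-0.040 → slack +1.048/-0.666; half-tol=0.166, Σhalf²=0.227769
  -E: nom -21.100 → Σnom=-15.700; wc +0.216/-0.063 → slack +1.264/-0.729; half-tol=0.140, Σhalf²=0.247229
  -F: nom -49.120 → Σnom=-64.820; wc +0.470/-0.470 → slack +1.734/-1.199; half-tol=0.470, Σhalf²=0.468129
  -G: nom -32.180 → Σnom=-97.000; wc +0.394/-0.394 → slack +2.128/-1.593; half-tol=0.394, Σhalf²=0.623365
  +H: nom +11.900 → Σnom=-85.100; wc +0.242/-0.242 → slack +2.370/-1.835; half-tol=0.242, Σhalf²=0.681929
  -I: nom -49.700 → Σnom=-134.800; wc +0.100/-0.100 → slack +2.470/-1.935; half-tol=0.100, Σhalf²=0.691929
Nominal = -134.800. Worst-case = [-134.800 - 1.935, -134.800 + 2.470] = [-136.735, -132.330]. RSS = √0.691929 = 0.832.

nominal=-134.800 wc=[-136.735,-132.330] rss=0.832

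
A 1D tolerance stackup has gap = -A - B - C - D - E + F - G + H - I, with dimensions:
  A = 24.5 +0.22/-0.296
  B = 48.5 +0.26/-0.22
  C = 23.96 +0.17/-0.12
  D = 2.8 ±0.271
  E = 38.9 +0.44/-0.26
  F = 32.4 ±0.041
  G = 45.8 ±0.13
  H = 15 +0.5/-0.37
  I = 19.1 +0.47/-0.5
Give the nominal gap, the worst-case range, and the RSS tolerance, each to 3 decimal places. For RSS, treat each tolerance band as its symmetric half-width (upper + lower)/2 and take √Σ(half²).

nominal=-156.160 wc=[-158.532,-153.822] rss=0.886

Stack each dimension's contribution:
  -A: nom -24.500 → Σnom=-24.500; wc +0.296/-0.220 → slack +0.296/-0.220; half-tol=0.258, Σhalf²=0.066564
  -B: nom -48.500 → Σnom=-73.000; wc +0.220/-0.260 → slack +0.516/-0.480; half-tol=0.240, Σhalf²=0.124164
  -C: nom -23.960 → Σnom=-96.960; wc +0.120/-0.170 → slack +0.636/-0.650; half-tol=0.145, Σhalf²=0.145189
  -D: nom -2.800 → Σnom=-99.760; wc +0.271/-0.271 → slack +0.907/-0.921; half-tol=0.271, Σhalf²=0.218630
  -E: nom -38.900 → Σnom=-138.660; wc +0.260/-0.440 → slack +1.167/-1.361; half-tol=0.350, Σhalf²=0.341130
  +F: nom +32.400 → Σnom=-106.260; wc +0.041/-0.041 → slack +1.208/-1.402; half-tol=0.041, Σhalf²=0.342811
  -G: nom -45.800 → Σnom=-152.060; wc +0.130/-0.130 → slack +1.338/-1.532; half-tol=0.130, Σhalf²=0.359711
  +H: nom +15.000 → Σnom=-137.060; wc +0.500/-0.370 → slack +1.838/-1.902; half-tol=0.435, Σhalf²=0.548936
  -I: nom -19.100 → Σnom=-156.160; wc +0.500/-0.470 → slack +2.338/-2.372; half-tol=0.485, Σhalf²=0.784161
Nominal = -156.160. Worst-case = [-156.160 - 2.372, -156.160 + 2.338] = [-158.532, -153.822]. RSS = √0.784161 = 0.886.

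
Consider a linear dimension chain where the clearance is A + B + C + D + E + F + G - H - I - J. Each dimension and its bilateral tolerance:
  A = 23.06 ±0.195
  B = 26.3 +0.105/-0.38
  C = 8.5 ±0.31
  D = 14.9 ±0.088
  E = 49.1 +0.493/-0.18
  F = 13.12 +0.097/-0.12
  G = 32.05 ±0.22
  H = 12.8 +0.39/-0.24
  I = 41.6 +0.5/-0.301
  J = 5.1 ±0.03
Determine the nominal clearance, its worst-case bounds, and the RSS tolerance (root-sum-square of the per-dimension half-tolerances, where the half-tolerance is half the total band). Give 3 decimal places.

nominal=107.530 wc=[105.117,109.609] rss=0.797

Stack each dimension's contribution:
  +A: nom +23.060 → Σnom=23.060; wc +0.195/-0.195 → slack +0.195/-0.195; half-tol=0.195, Σhalf²=0.038025
  +B: nom +26.300 → Σnom=49.360; wc +0.105/-0.380 → slack +0.300/-0.575; half-tol=0.242, Σhalf²=0.096831
  +C: nom +8.500 → Σnom=57.860; wc +0.310/-0.310 → slack +0.610/-0.885; half-tol=0.310, Σhalf²=0.192931
  +D: nom +14.900 → Σnom=72.760; wc +0.088/-0.088 → slack +0.698/-0.973; half-tol=0.088, Σhalf²=0.200675
  +E: nom +49.100 → Σnom=121.860; wc +0.493/-0.180 → slack +1.191/-1.153; half-tol=0.337, Σhalf²=0.313908
  +F: nom +13.120 → Σnom=134.980; wc +0.097/-0.120 → slack +1.288/-1.273; half-tol=0.108, Σhalf²=0.325680
  +G: nom +32.050 → Σnom=167.030; wc +0.220/-0.220 → slack +1.508/-1.493; half-tol=0.220, Σhalf²=0.374080
  -H: nom -12.800 → Σnom=154.230; wc +0.240/-0.390 → slack +1.748/-1.883; half-tol=0.315, Σhalf²=0.473305
  -I: nom -41.600 → Σnom=112.630; wc +0.301/-0.500 → slack +2.049/-2.383; half-tol=0.400, Σhalf²=0.633705
  -J: nom -5.100 → Σnom=107.530; wc +0.030/-0.030 → slack +2.079/-2.413; half-tol=0.030, Σhalf²=0.634605
Nominal = 107.530. Worst-case = [107.530 - 2.413, 107.530 + 2.079] = [105.117, 109.609]. RSS = √0.634605 = 0.797.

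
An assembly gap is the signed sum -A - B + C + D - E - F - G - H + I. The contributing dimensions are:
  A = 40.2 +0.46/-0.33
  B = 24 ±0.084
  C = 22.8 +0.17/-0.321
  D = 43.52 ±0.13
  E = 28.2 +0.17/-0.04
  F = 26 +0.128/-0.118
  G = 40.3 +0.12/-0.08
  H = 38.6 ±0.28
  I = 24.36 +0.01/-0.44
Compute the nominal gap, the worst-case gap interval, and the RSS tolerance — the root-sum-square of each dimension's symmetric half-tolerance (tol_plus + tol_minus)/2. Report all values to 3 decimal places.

nominal=-106.620 wc=[-108.753,-105.378] rss=0.637

Stack each dimension's contribution:
  -A: nom -40.200 → Σnom=-40.200; wc +0.330/-0.460 → slack +0.330/-0.460; half-tol=0.395, Σhalf²=0.156025
  -B: nom -24.000 → Σnom=-64.200; wc +0.084/-0.084 → slack +0.414/-0.544; half-tol=0.084, Σhalf²=0.163081
  +C: nom +22.800 → Σnom=-41.400; wc +0.170/-0.321 → slack +0.584/-0.865; half-tol=0.245, Σhalf²=0.223351
  +D: nom +43.520 → Σnom=2.120; wc +0.130/-0.130 → slack +0.714/-0.995; half-tol=0.130, Σhalf²=0.240251
  -E: nom -28.200 → Σnom=-26.080; wc +0.040/-0.170 → slack +0.754/-1.165; half-tol=0.105, Σhalf²=0.251276
  -F: nom -26.000 → Σnom=-52.080; wc +0.118/-0.128 → slack +0.872/-1.293; half-tol=0.123, Σhalf²=0.266405
  -G: nom -40.300 → Σnom=-92.380; wc +0.080/-0.120 → slack +0.952/-1.413; half-tol=0.100, Σhalf²=0.276405
  -H: nom -38.600 → Σnom=-130.980; wc +0.280/-0.280 → slack +1.232/-1.693; half-tol=0.280, Σhalf²=0.354805
  +I: nom +24.360 → Σnom=-106.620; wc +0.010/-0.440 → slack +1.242/-2.133; half-tol=0.225, Σhalf²=0.405430
Nominal = -106.620. Worst-case = [-106.620 - 2.133, -106.620 + 1.242] = [-108.753, -105.378]. RSS = √0.405430 = 0.637.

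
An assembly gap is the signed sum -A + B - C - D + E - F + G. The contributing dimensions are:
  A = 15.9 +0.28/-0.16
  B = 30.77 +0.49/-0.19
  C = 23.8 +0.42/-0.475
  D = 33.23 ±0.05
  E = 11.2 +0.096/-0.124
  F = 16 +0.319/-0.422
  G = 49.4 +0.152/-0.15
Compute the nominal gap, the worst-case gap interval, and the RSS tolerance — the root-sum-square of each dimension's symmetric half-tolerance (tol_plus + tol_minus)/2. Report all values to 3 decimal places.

Stack each dimension's contribution:
  -A: nom -15.900 → Σnom=-15.900; wc +0.160/-0.280 → slack +0.160/-0.280; half-tol=0.220, Σhalf²=0.048400
  +B: nom +30.770 → Σnom=14.870; wc +0.490/-0.190 → slack +0.650/-0.470; half-tol=0.340, Σhalf²=0.164000
  -C: nom -23.800 → Σnom=-8.930; wc +0.475/-0.420 → slack +1.125/-0.890; half-tol=0.448, Σhalf²=0.364256
  -D: nom -33.230 → Σnom=-42.160; wc +0.050/-0.050 → slack +1.175/-0.940; half-tol=0.050, Σhalf²=0.366756
  +E: nom +11.200 → Σnom=-30.960; wc +0.096/-0.124 → slack +1.271/-1.064; half-tol=0.110, Σhalf²=0.378856
  -F: nom -16.000 → Σnom=-46.960; wc +0.422/-0.319 → slack +1.693/-1.383; half-tol=0.370, Σhalf²=0.516126
  +G: nom +49.400 → Σnom=2.440; wc +0.152/-0.150 → slack +1.845/-1.533; half-tol=0.151, Σhalf²=0.538927
Nominal = 2.440. Worst-case = [2.440 - 1.533, 2.440 + 1.845] = [0.907, 4.285]. RSS = √0.538927 = 0.734.

nominal=2.440 wc=[0.907,4.285] rss=0.734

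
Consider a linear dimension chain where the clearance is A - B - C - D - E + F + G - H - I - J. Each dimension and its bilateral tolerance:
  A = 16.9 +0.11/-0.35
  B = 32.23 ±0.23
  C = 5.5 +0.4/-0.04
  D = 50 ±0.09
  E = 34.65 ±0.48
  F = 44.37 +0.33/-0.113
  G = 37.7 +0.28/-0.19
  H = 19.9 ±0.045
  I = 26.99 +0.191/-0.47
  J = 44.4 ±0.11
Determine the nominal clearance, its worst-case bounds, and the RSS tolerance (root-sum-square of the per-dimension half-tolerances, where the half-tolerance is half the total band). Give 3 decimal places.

nominal=-114.700 wc=[-116.899,-112.515] rss=0.788

Stack each dimension's contribution:
  +A: nom +16.900 → Σnom=16.900; wc +0.110/-0.350 → slack +0.110/-0.350; half-tol=0.230, Σhalf²=0.052900
  -B: nom -32.230 → Σnom=-15.330; wc +0.230/-0.230 → slack +0.340/-0.580; half-tol=0.230, Σhalf²=0.105800
  -C: nom -5.500 → Σnom=-20.830; wc +0.040/-0.400 → slack +0.380/-0.980; half-tol=0.220, Σhalf²=0.154200
  -D: nom -50.000 → Σnom=-70.830; wc +0.090/-0.090 → slack +0.470/-1.070; half-tol=0.090, Σhalf²=0.162300
  -E: nom -34.650 → Σnom=-105.480; wc +0.480/-0.480 → slack +0.950/-1.550; half-tol=0.480, Σhalf²=0.392700
  +F: nom +44.370 → Σnom=-61.110; wc +0.330/-0.113 → slack +1.280/-1.663; half-tol=0.222, Σhalf²=0.441762
  +G: nom +37.700 → Σnom=-23.410; wc +0.280/-0.190 → slack +1.560/-1.853; half-tol=0.235, Σhalf²=0.496987
  -H: nom -19.900 → Σnom=-43.310; wc +0.045/-0.045 → slack +1.605/-1.898; half-tol=0.045, Σhalf²=0.499012
  -I: nom -26.990 → Σnom=-70.300; wc +0.470/-0.191 → slack +2.075/-2.089; half-tol=0.331, Σhalf²=0.608243
  -J: nom -44.400 → Σnom=-114.700; wc +0.110/-0.110 → slack +2.185/-2.199; half-tol=0.110, Σhalf²=0.620343
Nominal = -114.700. Worst-case = [-114.700 - 2.199, -114.700 + 2.185] = [-116.899, -112.515]. RSS = √0.620343 = 0.788.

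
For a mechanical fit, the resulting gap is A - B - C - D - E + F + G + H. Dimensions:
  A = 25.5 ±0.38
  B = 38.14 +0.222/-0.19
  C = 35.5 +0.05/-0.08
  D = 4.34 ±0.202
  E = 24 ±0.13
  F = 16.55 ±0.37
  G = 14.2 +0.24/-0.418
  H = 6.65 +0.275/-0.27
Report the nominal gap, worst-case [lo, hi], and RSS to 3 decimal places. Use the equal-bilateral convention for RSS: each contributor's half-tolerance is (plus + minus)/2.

Stack each dimension's contribution:
  +A: nom +25.500 → Σnom=25.500; wc +0.380/-0.380 → slack +0.380/-0.380; half-tol=0.380, Σhalf²=0.144400
  -B: nom -38.140 → Σnom=-12.640; wc +0.190/-0.222 → slack +0.570/-0.602; half-tol=0.206, Σhalf²=0.186836
  -C: nom -35.500 → Σnom=-48.140; wc +0.080/-0.050 → slack +0.650/-0.652; half-tol=0.065, Σhalf²=0.191061
  -D: nom -4.340 → Σnom=-52.480; wc +0.202/-0.202 → slack +0.852/-0.854; half-tol=0.202, Σhalf²=0.231865
  -E: nom -24.000 → Σnom=-76.480; wc +0.130/-0.130 → slack +0.982/-0.984; half-tol=0.130, Σhalf²=0.248765
  +F: nom +16.550 → Σnom=-59.930; wc +0.370/-0.370 → slack +1.352/-1.354; half-tol=0.370, Σhalf²=0.385665
  +G: nom +14.200 → Σnom=-45.730; wc +0.240/-0.418 → slack +1.592/-1.772; half-tol=0.329, Σhalf²=0.493906
  +H: nom +6.650 → Σnom=-39.080; wc +0.275/-0.270 → slack +1.867/-2.042; half-tol=0.273, Σhalf²=0.568162
Nominal = -39.080. Worst-case = [-39.080 - 2.042, -39.080 + 1.867] = [-41.122, -37.213]. RSS = √0.568162 = 0.754.

nominal=-39.080 wc=[-41.122,-37.213] rss=0.754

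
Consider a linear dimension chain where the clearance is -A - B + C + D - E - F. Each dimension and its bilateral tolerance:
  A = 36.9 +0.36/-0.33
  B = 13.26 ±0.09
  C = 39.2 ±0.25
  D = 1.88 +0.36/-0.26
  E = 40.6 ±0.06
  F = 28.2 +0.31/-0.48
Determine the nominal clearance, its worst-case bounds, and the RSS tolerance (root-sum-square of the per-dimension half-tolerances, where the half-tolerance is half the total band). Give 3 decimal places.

nominal=-77.880 wc=[-79.210,-76.310] rss=0.667

Stack each dimension's contribution:
  -A: nom -36.900 → Σnom=-36.900; wc +0.330/-0.360 → slack +0.330/-0.360; half-tol=0.345, Σhalf²=0.119025
  -B: nom -13.260 → Σnom=-50.160; wc +0.090/-0.090 → slack +0.420/-0.450; half-tol=0.090, Σhalf²=0.127125
  +C: nom +39.200 → Σnom=-10.960; wc +0.250/-0.250 → slack +0.670/-0.700; half-tol=0.250, Σhalf²=0.189625
  +D: nom +1.880 → Σnom=-9.080; wc +0.360/-0.260 → slack +1.030/-0.960; half-tol=0.310, Σhalf²=0.285725
  -E: nom -40.600 → Σnom=-49.680; wc +0.060/-0.060 → slack +1.090/-1.020; half-tol=0.060, Σhalf²=0.289325
  -F: nom -28.200 → Σnom=-77.880; wc +0.480/-0.310 → slack +1.570/-1.330; half-tol=0.395, Σhalf²=0.445350
Nominal = -77.880. Worst-case = [-77.880 - 1.330, -77.880 + 1.570] = [-79.210, -76.310]. RSS = √0.445350 = 0.667.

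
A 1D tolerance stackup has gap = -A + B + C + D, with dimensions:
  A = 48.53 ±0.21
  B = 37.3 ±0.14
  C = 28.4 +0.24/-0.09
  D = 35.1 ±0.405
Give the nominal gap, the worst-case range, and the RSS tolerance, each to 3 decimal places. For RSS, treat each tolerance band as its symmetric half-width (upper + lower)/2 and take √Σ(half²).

nominal=52.270 wc=[51.425,53.265] rss=0.505

Stack each dimension's contribution:
  -A: nom -48.530 → Σnom=-48.530; wc +0.210/-0.210 → slack +0.210/-0.210; half-tol=0.210, Σhalf²=0.044100
  +B: nom +37.300 → Σnom=-11.230; wc +0.140/-0.140 → slack +0.350/-0.350; half-tol=0.140, Σhalf²=0.063700
  +C: nom +28.400 → Σnom=17.170; wc +0.240/-0.090 → slack +0.590/-0.440; half-tol=0.165, Σhalf²=0.090925
  +D: nom +35.100 → Σnom=52.270; wc +0.405/-0.405 → slack +0.995/-0.845; half-tol=0.405, Σhalf²=0.254950
Nominal = 52.270. Worst-case = [52.270 - 0.845, 52.270 + 0.995] = [51.425, 53.265]. RSS = √0.254950 = 0.505.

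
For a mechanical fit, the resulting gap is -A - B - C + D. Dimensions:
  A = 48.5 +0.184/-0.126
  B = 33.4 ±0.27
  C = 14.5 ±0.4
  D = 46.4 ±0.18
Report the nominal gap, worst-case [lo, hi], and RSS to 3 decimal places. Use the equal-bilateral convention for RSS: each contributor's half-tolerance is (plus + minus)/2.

Stack each dimension's contribution:
  -A: nom -48.500 → Σnom=-48.500; wc +0.126/-0.184 → slack +0.126/-0.184; half-tol=0.155, Σhalf²=0.024025
  -B: nom -33.400 → Σnom=-81.900; wc +0.270/-0.270 → slack +0.396/-0.454; half-tol=0.270, Σhalf²=0.096925
  -C: nom -14.500 → Σnom=-96.400; wc +0.400/-0.400 → slack +0.796/-0.854; half-tol=0.400, Σhalf²=0.256925
  +D: nom +46.400 → Σnom=-50.000; wc +0.180/-0.180 → slack +0.976/-1.034; half-tol=0.180, Σhalf²=0.289325
Nominal = -50.000. Worst-case = [-50.000 - 1.034, -50.000 + 0.976] = [-51.034, -49.024]. RSS = √0.289325 = 0.538.

nominal=-50.000 wc=[-51.034,-49.024] rss=0.538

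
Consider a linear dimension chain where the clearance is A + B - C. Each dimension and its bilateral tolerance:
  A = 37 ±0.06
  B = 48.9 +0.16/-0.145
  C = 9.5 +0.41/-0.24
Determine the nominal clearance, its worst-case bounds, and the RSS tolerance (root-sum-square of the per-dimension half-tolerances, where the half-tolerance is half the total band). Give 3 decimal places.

nominal=76.400 wc=[75.785,76.860] rss=0.364

Stack each dimension's contribution:
  +A: nom +37.000 → Σnom=37.000; wc +0.060/-0.060 → slack +0.060/-0.060; half-tol=0.060, Σhalf²=0.003600
  +B: nom +48.900 → Σnom=85.900; wc +0.160/-0.145 → slack +0.220/-0.205; half-tol=0.152, Σhalf²=0.026856
  -C: nom -9.500 → Σnom=76.400; wc +0.240/-0.410 → slack +0.460/-0.615; half-tol=0.325, Σhalf²=0.132481
Nominal = 76.400. Worst-case = [76.400 - 0.615, 76.400 + 0.460] = [75.785, 76.860]. RSS = √0.132481 = 0.364.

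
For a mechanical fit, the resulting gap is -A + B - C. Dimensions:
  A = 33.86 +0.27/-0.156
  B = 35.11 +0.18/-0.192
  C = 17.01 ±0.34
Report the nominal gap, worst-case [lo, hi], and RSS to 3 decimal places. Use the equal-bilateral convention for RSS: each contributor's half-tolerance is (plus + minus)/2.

nominal=-15.760 wc=[-16.562,-15.084] rss=0.442

Stack each dimension's contribution:
  -A: nom -33.860 → Σnom=-33.860; wc +0.156/-0.270 → slack +0.156/-0.270; half-tol=0.213, Σhalf²=0.045369
  +B: nom +35.110 → Σnom=1.250; wc +0.180/-0.192 → slack +0.336/-0.462; half-tol=0.186, Σhalf²=0.079965
  -C: nom -17.010 → Σnom=-15.760; wc +0.340/-0.340 → slack +0.676/-0.802; half-tol=0.340, Σhalf²=0.195565
Nominal = -15.760. Worst-case = [-15.760 - 0.802, -15.760 + 0.676] = [-16.562, -15.084]. RSS = √0.195565 = 0.442.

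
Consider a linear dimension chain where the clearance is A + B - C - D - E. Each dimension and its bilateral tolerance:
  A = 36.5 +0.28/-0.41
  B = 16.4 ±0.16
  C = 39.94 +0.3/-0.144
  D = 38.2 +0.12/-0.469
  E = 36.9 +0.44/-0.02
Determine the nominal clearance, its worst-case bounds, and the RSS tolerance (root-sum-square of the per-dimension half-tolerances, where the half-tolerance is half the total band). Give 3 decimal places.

nominal=-62.140 wc=[-63.570,-61.067] rss=0.578

Stack each dimension's contribution:
  +A: nom +36.500 → Σnom=36.500; wc +0.280/-0.410 → slack +0.280/-0.410; half-tol=0.345, Σhalf²=0.119025
  +B: nom +16.400 → Σnom=52.900; wc +0.160/-0.160 → slack +0.440/-0.570; half-tol=0.160, Σhalf²=0.144625
  -C: nom -39.940 → Σnom=12.960; wc +0.144/-0.300 → slack +0.584/-0.870; half-tol=0.222, Σhalf²=0.193909
  -D: nom -38.200 → Σnom=-25.240; wc +0.469/-0.120 → slack +1.053/-0.990; half-tol=0.294, Σhalf²=0.280639
  -E: nom -36.900 → Σnom=-62.140; wc +0.020/-0.440 → slack +1.073/-1.430; half-tol=0.230, Σhalf²=0.333539
Nominal = -62.140. Worst-case = [-62.140 - 1.430, -62.140 + 1.073] = [-63.570, -61.067]. RSS = √0.333539 = 0.578.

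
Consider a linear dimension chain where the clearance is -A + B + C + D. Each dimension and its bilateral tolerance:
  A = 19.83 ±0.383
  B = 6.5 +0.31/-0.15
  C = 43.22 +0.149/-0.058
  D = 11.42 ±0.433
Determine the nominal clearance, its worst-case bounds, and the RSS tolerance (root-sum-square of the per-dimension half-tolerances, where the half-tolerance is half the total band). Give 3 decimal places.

nominal=41.310 wc=[40.286,42.585] rss=0.631

Stack each dimension's contribution:
  -A: nom -19.830 → Σnom=-19.830; wc +0.383/-0.383 → slack +0.383/-0.383; half-tol=0.383, Σhalf²=0.146689
  +B: nom +6.500 → Σnom=-13.330; wc +0.310/-0.150 → slack +0.693/-0.533; half-tol=0.230, Σhalf²=0.199589
  +C: nom +43.220 → Σnom=29.890; wc +0.149/-0.058 → slack +0.842/-0.591; half-tol=0.103, Σhalf²=0.210301
  +D: nom +11.420 → Σnom=41.310; wc +0.433/-0.433 → slack +1.275/-1.024; half-tol=0.433, Σhalf²=0.397790
Nominal = 41.310. Worst-case = [41.310 - 1.024, 41.310 + 1.275] = [40.286, 42.585]. RSS = √0.397790 = 0.631.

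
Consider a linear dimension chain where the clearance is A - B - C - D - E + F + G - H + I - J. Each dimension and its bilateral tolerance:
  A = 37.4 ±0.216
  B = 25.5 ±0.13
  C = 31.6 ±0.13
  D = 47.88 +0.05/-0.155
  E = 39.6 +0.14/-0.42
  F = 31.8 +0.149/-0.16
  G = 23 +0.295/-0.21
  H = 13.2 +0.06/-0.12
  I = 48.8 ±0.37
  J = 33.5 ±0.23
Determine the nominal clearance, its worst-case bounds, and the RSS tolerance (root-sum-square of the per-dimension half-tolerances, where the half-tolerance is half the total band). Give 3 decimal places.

Stack each dimension's contribution:
  +A: nom +37.400 → Σnom=37.400; wc +0.216/-0.216 → slack +0.216/-0.216; half-tol=0.216, Σhalf²=0.046656
  -B: nom -25.500 → Σnom=11.900; wc +0.130/-0.130 → slack +0.346/-0.346; half-tol=0.130, Σhalf²=0.063556
  -C: nom -31.600 → Σnom=-19.700; wc +0.130/-0.130 → slack +0.476/-0.476; half-tol=0.130, Σhalf²=0.080456
  -D: nom -47.880 → Σnom=-67.580; wc +0.155/-0.050 → slack +0.631/-0.526; half-tol=0.103, Σhalf²=0.090962
  -E: nom -39.600 → Σnom=-107.180; wc +0.420/-0.140 → slack +1.051/-0.666; half-tol=0.280, Σhalf²=0.169362
  +F: nom +31.800 → Σnom=-75.380; wc +0.149/-0.160 → slack +1.200/-0.826; half-tol=0.154, Σhalf²=0.193233
  +G: nom +23.000 → Σnom=-52.380; wc +0.295/-0.210 → slack +1.495/-1.036; half-tol=0.253, Σhalf²=0.256989
  -H: nom -13.200 → Σnom=-65.580; wc +0.120/-0.060 → slack +1.615/-1.096; half-tol=0.090, Σhalf²=0.265089
  +I: nom +48.800 → Σnom=-16.780; wc +0.370/-0.370 → slack +1.985/-1.466; half-tol=0.370, Σhalf²=0.401989
  -J: nom -33.500 → Σnom=-50.280; wc +0.230/-0.230 → slack +2.215/-1.696; half-tol=0.230, Σhalf²=0.454889
Nominal = -50.280. Worst-case = [-50.280 - 1.696, -50.280 + 2.215] = [-51.976, -48.065]. RSS = √0.454889 = 0.674.

nominal=-50.280 wc=[-51.976,-48.065] rss=0.674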